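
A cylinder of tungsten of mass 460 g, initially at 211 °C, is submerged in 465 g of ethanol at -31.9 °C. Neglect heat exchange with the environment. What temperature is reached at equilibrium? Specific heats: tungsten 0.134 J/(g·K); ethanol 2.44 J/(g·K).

T_f ≈ -19.4 °C

With ΣQ=0 the equilibrium temperature is the m·c-weighted mean:
T_f = (61.64·211 + 1134.6·(-31.9)) / (61.64 + 1134.6)
    = -23188 / 1196.2 ≈ -19.38 °C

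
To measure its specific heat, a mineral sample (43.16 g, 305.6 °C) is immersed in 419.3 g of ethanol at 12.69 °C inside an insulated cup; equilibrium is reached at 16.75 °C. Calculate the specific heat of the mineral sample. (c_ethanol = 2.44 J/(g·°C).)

c ≈ 0.333 J/(g·°C)

Heat gained plus heat lost sum to zero:
43.16×c×(16.75 − 305.6) + 419.3×2.44×(16.75 − 12.69) = 0
-12467 c = -4153.8
c = -4153.8/-12467 ≈ 0.3332 J/(g·°C)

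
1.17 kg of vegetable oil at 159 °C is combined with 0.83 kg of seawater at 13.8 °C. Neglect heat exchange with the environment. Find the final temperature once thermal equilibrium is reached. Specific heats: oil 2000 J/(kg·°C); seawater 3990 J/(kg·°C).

T_f ≈ 73.9 °C

Let T be the final temperature. ΣQ_i = 0:
1.17×2000×(T − 159) + 0.83×3990×(T − 13.8) = 0
2340(T − 159) + 3311.7(T − 13.8) = 0
5651.7 T = 417761
T = 417761/5651.7 ≈ 73.92 °C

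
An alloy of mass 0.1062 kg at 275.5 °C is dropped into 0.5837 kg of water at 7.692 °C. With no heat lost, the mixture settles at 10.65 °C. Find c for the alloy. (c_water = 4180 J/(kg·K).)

c ≈ 257 J/(kg·K)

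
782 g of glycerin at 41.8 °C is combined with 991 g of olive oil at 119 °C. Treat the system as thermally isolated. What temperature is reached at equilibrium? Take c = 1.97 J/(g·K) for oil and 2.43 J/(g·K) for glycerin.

T_f ≈ 80.9 °C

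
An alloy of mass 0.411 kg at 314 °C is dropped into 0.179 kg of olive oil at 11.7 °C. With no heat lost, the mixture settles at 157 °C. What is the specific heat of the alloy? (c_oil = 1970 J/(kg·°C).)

m_s c (T_s − T_f) = m_oil c_oil (T_f − T_0):
0.411×c×(314 − 157) = 0.179×1970×(157 − 11.7)
64.53 c = 51237  ⇒  c ≈ 794 J/(kg·°C)

c ≈ 794 J/(kg·°C)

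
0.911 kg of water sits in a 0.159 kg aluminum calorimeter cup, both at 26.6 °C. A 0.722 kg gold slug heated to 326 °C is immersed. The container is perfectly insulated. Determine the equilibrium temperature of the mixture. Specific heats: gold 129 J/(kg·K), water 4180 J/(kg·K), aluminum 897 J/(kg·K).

T_f ≈ 33.5 °C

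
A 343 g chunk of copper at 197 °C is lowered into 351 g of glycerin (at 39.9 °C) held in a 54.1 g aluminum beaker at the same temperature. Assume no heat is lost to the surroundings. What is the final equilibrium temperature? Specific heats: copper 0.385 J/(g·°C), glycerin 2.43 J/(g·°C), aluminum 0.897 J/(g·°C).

T_f ≈ 60.0 °C

Conservation of energy gives ΣQ = 0:
343×0.385×(T − 197) + 351×2.43×(T − 39.9) + 54.1×0.897×(T − 39.9) = 0
1033.5 T = 61983
T ≈ 59.97 °C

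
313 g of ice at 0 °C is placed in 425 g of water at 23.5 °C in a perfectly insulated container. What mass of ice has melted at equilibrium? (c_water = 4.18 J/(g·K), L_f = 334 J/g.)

Water can give up m c ΔT = 425·4.18·23.5 = 41748 J before reaching 0 °C.
Fully melting the ice requires m_ice L_f = 313·334 = 104542 J.
That's not enough to melt it all — equilibrium is at 0 °C with ice remaining.
m_melt = 41748 / L_f = 125 g.

m_melted ≈ 125 g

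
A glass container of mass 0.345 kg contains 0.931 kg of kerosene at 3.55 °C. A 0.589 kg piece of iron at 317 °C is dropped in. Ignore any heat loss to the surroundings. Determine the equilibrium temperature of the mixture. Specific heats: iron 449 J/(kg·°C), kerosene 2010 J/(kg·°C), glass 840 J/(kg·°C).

Conservation of energy gives ΣQ = 0:
0.589*449*(T − 317) + 0.931*2010*(T − 3.55) + 0.345*840*(T − 3.55) = 0
(264.46 + 1871.3 + 289.8) T = 264.46*317 + 1871.3*3.55 + 289.8*3.55
T = 91506 / 2425.6 = 37.7 °C

T_f ≈ 37.7 °C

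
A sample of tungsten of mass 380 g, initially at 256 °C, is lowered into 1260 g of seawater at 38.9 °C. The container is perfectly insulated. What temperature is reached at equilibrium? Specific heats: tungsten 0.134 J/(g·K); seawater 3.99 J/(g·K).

T_f ≈ 41.1 °C

Let T be the final temperature. ΣQ_i = 0:
380·0.134·(T − 256) + 1260·3.99·(T − 38.9) = 0
50.92(T − 256) + 5027.4(T − 38.9) = 0
(50.92 + 5027.4) T = 50.92·256 + 5027.4·38.9
T ≈ 41.08 °C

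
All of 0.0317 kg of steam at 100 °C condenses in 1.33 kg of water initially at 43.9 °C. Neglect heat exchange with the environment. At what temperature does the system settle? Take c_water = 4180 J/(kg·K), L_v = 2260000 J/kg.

T_f ≈ 57.8 °C

Conservation of energy gives ΣQ = 0:
condense steam: −0.0317×2260000 = −71642; condensate cools 100→T: 0.0317×4180×(T − 100) = 132.51(T − 100); water warms: 1.33×4180×(T − 43.9) = 5559.4(T − 43.9)
5691.9 T = 71642 + 13251 + 244058 = 328950
T ≈ 57.79 °C (< 100 °C, so full condensation is consistent).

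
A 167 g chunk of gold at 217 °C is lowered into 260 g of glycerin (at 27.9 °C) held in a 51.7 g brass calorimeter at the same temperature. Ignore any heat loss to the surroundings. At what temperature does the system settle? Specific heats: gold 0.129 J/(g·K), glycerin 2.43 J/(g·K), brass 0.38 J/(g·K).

T_f ≈ 34.0 °C

T_f is the heat-capacity-weighted average of the initial temperatures:
T_f = (21.54×217 + 631.8×27.9 + 19.65×27.9) / (21.54 + 631.8 + 19.65)
    = 22850 / 672.99 ≈ 33.95 °C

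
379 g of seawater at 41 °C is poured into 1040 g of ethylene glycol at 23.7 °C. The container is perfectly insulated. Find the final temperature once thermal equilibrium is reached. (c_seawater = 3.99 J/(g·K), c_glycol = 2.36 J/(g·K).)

T_f ≈ 30.3 °C

Set heat shed by the hot body equal to heat absorbed by the cold body:
379×3.99×(41 − T) = 1040×2.36×(T − 23.7)
1512.2(41 − T) = 2454.4(T − 23.7)
3966.6 T = 120170  ⇒  T ≈ 30.30 °C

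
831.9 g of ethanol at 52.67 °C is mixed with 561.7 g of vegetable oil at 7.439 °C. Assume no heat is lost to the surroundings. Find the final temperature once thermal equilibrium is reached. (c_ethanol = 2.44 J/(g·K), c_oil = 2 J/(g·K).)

Taking heat into each body as positive, Σ m c ΔT = 0:
831.9*2.44*(T − 52.67) + 561.7*2*(T − 7.439) = 0
2029.8(T − 52.67) + 1123.4(T − 7.439) = 0
(2029.8 + 1123.4) T = 2029.8*52.67 + 1123.4*7.439
T ≈ 36.56 °C

T_f ≈ 36.6 °C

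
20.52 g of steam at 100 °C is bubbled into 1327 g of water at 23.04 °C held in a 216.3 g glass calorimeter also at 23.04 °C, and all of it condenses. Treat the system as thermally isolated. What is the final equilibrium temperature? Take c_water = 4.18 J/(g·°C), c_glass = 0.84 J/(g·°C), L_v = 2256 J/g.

T_f ≈ 32.1 °C

Sum of m c ΔT and latent-heat terms is zero:
steam→water at 100 °C releases m L_v = 20.52×2256 = 46293; condensate cools 100→T: 20.52×4.18×(T − 100) = 85.77(T − 100); original water: 5546.9(T − 23.04); cup: 181.69(T − 23.04)
5814.3 T = 46293 + 8577.4 + 131986 = 186856
T ≈ 32.14 °C — below 100 °C, confirming all the steam condensed.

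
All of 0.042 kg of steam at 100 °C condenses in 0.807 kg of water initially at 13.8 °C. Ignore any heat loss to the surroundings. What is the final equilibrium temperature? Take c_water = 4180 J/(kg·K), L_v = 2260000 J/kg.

T_f ≈ 44.8 °C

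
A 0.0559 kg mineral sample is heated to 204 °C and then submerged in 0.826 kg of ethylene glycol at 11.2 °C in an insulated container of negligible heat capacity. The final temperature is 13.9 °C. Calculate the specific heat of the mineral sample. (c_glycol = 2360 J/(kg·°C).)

Setting the total heat transfer to zero:
0.0559×c×(13.9 − 204) + 0.826×2360×(13.9 − 11.2) = 0
-10.63 c = -5263.3
c = -5263.3/-10.63 ≈ 495.3 J/(kg·°C)

c ≈ 495 J/(kg·°C)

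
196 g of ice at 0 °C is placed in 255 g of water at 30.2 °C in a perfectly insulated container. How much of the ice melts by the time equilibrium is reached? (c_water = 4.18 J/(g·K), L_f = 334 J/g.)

m_melted ≈ 96.4 g

Cooling the water to 0 °C releases 255×4.18×30.2 = 32190 J.
To melt every bit of ice: 196×334 = 65464 J.
Since 32190 < 65464 J, not all the ice melts; equilibrium is at 0 °C.
Mass melted = 32190/334 ≈ 96.38 g.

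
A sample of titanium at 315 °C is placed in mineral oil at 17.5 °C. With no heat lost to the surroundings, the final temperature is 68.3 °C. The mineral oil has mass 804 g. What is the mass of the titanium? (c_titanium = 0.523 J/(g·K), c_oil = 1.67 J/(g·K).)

Conservation of energy gives ΣQ = 0:
m×0.523×(68.3 − 315) + 804×1.67×(68.3 − 17.5) = 0
-129.02 m = -68208
m = -68208/-129.02 ≈ 528.6 g

m ≈ 529 g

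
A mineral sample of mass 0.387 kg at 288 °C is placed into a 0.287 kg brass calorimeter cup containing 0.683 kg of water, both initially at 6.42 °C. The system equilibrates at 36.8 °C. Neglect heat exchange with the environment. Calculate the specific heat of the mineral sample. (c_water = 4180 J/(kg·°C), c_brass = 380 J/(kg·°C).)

Setting the total heat transfer to zero:
0.387×c×(36.8 − 288) + 0.683×4180×(36.8 − 6.42) + 0.287×380×(36.8 − 6.42) = 0
-97.21 c = -90046
c = -90046/-97.21 ≈ 926.3 J/(kg·°C)

c ≈ 926 J/(kg·°C)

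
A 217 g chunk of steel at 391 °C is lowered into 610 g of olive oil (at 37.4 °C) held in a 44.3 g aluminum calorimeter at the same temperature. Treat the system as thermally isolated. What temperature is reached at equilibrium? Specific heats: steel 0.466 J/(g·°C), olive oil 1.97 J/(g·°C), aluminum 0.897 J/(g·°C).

Taking heat into each body as positive, Σ m c ΔT = 0:
217×0.466×(T − 391) + 610×1.97×(T − 37.4) + 44.3×0.897×(T − 37.4) = 0
101.12(T − 391) + 1201.7(T − 37.4) + 39.74(T − 37.4) = 0
1342.6 T = 85968
T = 85968/1342.6 ≈ 64.03 °C

T_f ≈ 64.0 °C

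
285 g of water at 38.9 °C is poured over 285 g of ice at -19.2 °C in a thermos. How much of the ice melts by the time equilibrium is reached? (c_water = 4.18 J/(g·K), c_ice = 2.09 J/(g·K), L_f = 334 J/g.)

m_melted ≈ 105 g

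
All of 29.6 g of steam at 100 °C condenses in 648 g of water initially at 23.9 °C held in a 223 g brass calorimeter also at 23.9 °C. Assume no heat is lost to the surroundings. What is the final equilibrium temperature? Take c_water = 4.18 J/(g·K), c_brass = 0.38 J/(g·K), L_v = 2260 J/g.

T_f ≈ 50.1 °C

Taking heat into each body as positive, Σ m c ΔT = 0:
steam→water at 100 °C releases m L_v = 29.6×2260 = 66896
  condensed water 100 °C→T: 123.73(T − 100)
  water warms: 648×4.18×(T − 23.9) = 2708.6(T − 23.9)
  cup: 84.74(T − 23.9)
2917.1 T = 66896 + 12373 + 66762 = 146031
T ≈ 50.06 °C (< 100 °C, so full condensation is consistent).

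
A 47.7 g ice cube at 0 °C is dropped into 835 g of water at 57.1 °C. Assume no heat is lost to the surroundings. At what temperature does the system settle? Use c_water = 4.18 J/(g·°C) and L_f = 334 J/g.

T_f ≈ 49.7 °C

Taking heat into each body as positive, Σ m c ΔT = 0:
fusion: m_ice L_f = 47.7·334 = 15932; warm the meltwater: 199.39 T; water cools: 835·4.18·(T − 57.1) = 3490.3(T − 57.1)
3689.7 T = 199296 − 15932 = 183364
T ≈ 49.70 °C (positive, so assuming full melt was valid).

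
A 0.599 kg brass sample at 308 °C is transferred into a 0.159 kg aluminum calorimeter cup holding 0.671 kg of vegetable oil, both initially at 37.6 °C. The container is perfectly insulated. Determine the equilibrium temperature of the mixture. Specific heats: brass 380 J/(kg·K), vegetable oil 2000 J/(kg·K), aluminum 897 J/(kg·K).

T_f ≈ 73.5 °C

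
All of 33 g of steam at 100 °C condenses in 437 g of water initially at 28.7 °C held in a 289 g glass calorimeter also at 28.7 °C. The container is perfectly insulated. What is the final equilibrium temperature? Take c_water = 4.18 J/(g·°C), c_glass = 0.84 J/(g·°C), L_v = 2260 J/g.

Heat gained plus heat lost sum to zero:
latent heat released on condensation: 33×2260 = 74580
  condensate cools 100→T: 33×4.18×(T − 100) = 137.94(T − 100)
  original water: 1826.7(T − 28.7)
  glass cup: 289×0.84×(T − 28.7) = 242.76(T − 28.7)
2207.4 T = 74580 + 13794 + 59392 = 147766
T ≈ 66.94 °C (< 100 °C, so full condensation is consistent).

T_f ≈ 66.9 °C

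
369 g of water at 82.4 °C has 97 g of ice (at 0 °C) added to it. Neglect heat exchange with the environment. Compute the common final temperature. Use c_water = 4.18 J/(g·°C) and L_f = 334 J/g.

Let T be the final temperature. ΣQ_i = 0:
melt ice: 97×334 = 32398
  meltwater 0→T: 97×4.18×T = 405.46 T
  water cools: 369×4.18×(T − 82.4) = 1542.4(T − 82.4)
1947.9 T = 127095 − 32398 = 94697
T ≈ 48.62 °C — above 0 °C, consistent with complete melting.

T_f ≈ 48.6 °C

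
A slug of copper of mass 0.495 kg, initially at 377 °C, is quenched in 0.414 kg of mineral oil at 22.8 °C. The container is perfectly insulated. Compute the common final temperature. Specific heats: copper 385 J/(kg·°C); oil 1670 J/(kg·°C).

T_f ≈ 99.3 °C

Energy conservation, ΣQ = 0:
0.495·385·(T − 377) + 0.414·1670·(T − 22.8) = 0
(190.57 + 691.38) T = 190.57·377 + 691.38·22.8
T = 87610 / 881.95 = 99.3 °C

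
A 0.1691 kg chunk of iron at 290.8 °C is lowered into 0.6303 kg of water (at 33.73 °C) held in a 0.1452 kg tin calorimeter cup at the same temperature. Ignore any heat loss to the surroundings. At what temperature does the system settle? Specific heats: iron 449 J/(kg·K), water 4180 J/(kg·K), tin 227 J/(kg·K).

Setting the total heat transfer to zero:
0.1691·449·(T − 290.8) + 0.6303·4180·(T − 33.73) + 0.1452·227·(T − 33.73) = 0
75.93(T − 290.8) + 2634.7(T − 33.73) + 32.96(T − 33.73) = 0
2743.5 T = 112058
T = 112058/2743.5 ≈ 40.84 °C

T_f ≈ 40.8 °C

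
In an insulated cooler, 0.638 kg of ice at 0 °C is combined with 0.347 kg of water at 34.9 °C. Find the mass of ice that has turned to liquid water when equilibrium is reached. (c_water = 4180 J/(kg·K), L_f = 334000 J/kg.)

m_melted ≈ 0.152 kg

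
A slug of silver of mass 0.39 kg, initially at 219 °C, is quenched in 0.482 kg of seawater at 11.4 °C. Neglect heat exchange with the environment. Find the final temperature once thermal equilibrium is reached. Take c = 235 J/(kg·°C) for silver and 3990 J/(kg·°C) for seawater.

Energy conservation, ΣQ = 0:
0.39*235*(T − 219) + 0.482*3990*(T − 11.4) = 0
91.65(T − 219) + 1923.2(T − 11.4) = 0
2014.8 T = 41996
T = 41996 / 2014.8 = 20.8 °C

T_f ≈ 20.8 °C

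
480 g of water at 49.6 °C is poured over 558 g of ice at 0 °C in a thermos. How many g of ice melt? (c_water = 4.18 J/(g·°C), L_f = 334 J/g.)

m_melted ≈ 298 g

Heat available from the water dropping to 0 °C: 480·4.18·49.6 = 99517 J.
To melt every bit of ice: 558·334 = 186372 J.
Since 99517 < 186372 J, not all the ice melts; equilibrium is at 0 °C.
m_melted·334 = 99517  ⇒  m_melted ≈ 298 g.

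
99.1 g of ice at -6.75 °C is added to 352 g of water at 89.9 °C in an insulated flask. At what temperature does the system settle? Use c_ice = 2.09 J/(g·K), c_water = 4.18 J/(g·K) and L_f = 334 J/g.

Net heat exchanged in the isolated system is zero:
ice -6.75→0 °C: 99.1·2.09·6.75 = 1398.1
  melt ice: 99.1·334 = 33099
  warm the meltwater: 414.24 T
  water: 1471.4(T − 89.9)
1885.6 T = 132275 − 34497 = 97778
T ≈ 51.86 °C — above 0 °C, consistent with complete melting.

T_f ≈ 51.9 °C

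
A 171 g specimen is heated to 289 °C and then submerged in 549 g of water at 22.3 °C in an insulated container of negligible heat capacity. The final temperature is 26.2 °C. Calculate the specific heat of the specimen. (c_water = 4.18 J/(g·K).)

c ≈ 0.199 J/(g·K)

Net heat exchanged in the isolated system is zero:
171·c·(26.2 − 289) + 549·4.18·(26.2 − 22.3) = 0
-44939 c = -8949.8
c = -8949.8/-44939 ≈ 0.1992 J/(g·K)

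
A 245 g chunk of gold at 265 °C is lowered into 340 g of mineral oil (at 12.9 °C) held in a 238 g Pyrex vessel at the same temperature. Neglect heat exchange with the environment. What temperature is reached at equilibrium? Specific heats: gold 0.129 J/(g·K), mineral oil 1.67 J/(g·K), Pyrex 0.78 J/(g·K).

Let T be the final temperature. ΣQ_i = 0:
245*0.129*(T − 265) + 340*1.67*(T − 12.9) + 238*0.78*(T − 12.9) = 0
31.61(T − 265) + 567.8(T − 12.9) + 185.64(T − 12.9) = 0
(31.61 + 567.8 + 185.64) T = 31.61*265 + 567.8*12.9 + 185.64*12.9
T = 18095 / 785.04 = 23 °C

T_f ≈ 23.0 °C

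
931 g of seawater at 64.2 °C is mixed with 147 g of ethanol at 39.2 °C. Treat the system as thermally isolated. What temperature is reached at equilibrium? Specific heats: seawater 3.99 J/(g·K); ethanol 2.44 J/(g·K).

T_f ≈ 62.0 °C

Heat gained plus heat lost sum to zero:
931*3.99*(T − 64.2) + 147*2.44*(T − 39.2) = 0
4073.4 T = 252543
T = 252543 / 4073.4 = 62 °C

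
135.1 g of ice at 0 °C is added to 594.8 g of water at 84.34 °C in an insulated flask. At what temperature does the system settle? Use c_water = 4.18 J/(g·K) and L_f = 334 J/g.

T_f ≈ 53.9 °C

Heat gained plus heat lost sum to zero:
melt ice: 135.1×334 = 45123; meltwater 0→T: 135.1×4.18×T = 564.72 T; water cools: 594.8×4.18×(T − 84.34) = 2486.3(T − 84.34)
3051 T = 209692 − 45123 = 164568
T ≈ 53.94 °C — above 0 °C, consistent with complete melting.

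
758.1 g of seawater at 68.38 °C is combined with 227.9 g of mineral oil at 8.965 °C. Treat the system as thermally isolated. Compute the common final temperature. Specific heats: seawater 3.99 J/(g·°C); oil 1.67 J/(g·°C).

T_f is the heat-capacity-weighted average of the initial temperatures:
T_f = (3024.8·68.38 + 380.59·8.965) / (3024.8 + 380.59)
    = 210249 / 3405.4 ≈ 61.74 °C

T_f ≈ 61.7 °C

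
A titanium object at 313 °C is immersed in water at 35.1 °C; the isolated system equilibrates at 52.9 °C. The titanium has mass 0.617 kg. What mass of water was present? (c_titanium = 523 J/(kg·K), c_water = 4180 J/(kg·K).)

m ≈ 1.13 kg

|Q_titanium| = |Q_water|:
0.617×523×(313 − 52.9) = m×4180×(52.9 − 35.1)
74404 m = 83932  ⇒  m ≈ 1.128 kg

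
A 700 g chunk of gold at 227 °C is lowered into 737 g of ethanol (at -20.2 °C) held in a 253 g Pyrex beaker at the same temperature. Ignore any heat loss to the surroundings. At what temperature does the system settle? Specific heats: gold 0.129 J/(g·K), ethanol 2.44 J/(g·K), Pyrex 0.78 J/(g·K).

Energy conservation, ΣQ = 0:
700×0.129×(T − 227) + 737×2.44×(T − (-20.2)) + 253×0.78×(T − (-20.2)) = 0
2085.9 T = -19813
T = -19813 / 2085.9 = -9.5 °C

T_f ≈ -9.5 °C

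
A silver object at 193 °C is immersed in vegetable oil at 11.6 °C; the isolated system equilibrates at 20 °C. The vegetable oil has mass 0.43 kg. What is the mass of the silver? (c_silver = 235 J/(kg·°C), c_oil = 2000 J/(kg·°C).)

Setting the total heat transfer to zero:
m·235·(20 − 193) + 0.43·2000·(20 − 11.6) = 0
-40655 m = -7224
m = -7224/-40655 ≈ 0.1777 kg

m ≈ 0.178 kg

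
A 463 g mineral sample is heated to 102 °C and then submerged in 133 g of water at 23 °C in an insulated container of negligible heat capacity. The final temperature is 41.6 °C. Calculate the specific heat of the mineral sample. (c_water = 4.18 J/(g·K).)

c ≈ 0.37 J/(g·K)

Conservation of energy gives ΣQ = 0:
463·c·(41.6 − 102) + 133·4.18·(41.6 − 23) = 0
-27965 c = -10340
c = -10340/-27965 ≈ 0.3698 J/(g·K)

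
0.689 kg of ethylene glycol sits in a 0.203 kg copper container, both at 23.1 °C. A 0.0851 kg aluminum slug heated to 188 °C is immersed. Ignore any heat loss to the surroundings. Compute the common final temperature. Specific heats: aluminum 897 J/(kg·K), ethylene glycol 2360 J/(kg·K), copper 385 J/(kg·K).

T_f ≈ 30.2 °C

With ΣQ=0 the equilibrium temperature is the m·c-weighted mean:
T_f = (76.33·188 + 1626·23.1 + 78.16·23.1) / (76.33 + 1626 + 78.16)
    = 53718 / 1780.5 ≈ 30.17 °C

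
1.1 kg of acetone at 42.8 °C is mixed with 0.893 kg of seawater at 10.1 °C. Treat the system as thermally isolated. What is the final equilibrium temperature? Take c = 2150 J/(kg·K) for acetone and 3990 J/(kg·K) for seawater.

T_f ≈ 23.1 °C

Let T be the final temperature. ΣQ_i = 0:
1.1×2150×(T − 42.8) + 0.893×3990×(T − 10.1) = 0
2365(T − 42.8) + 3563.1(T − 10.1) = 0
5928.1 T = 137209
T = 137209 / 5928.1 = 23.1 °C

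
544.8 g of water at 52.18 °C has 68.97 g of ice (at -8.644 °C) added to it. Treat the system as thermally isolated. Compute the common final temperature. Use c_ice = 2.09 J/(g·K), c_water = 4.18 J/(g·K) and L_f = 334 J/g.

Conservation of energy gives ΣQ = 0:
warm ice to 0 °C: 68.97·2.09·(0 − (-8.644)) = 1246; melt ice: 68.97·334 = 23036; warm the meltwater: 288.29 T; water cools: 544.8·4.18·(T − 52.18) = 2277.3(T − 52.18)
2565.6 T = 118828 − 24282 = 94546
T ≈ 36.85 °C — above 0 °C, consistent with complete melting.

T_f ≈ 36.9 °C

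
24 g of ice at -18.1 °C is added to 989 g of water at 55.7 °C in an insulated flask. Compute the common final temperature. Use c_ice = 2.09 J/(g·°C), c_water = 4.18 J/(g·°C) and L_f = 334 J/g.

Taking heat into each body as positive, Σ m c ΔT = 0:
warm ice to 0 °C: 24·2.09·(0 − (-18.1)) = 907.9
  melt ice: 24·334 = 8016
  warm the meltwater: 100.32 T
  water cools: 989·4.18·(T − 55.7) = 4134(T − 55.7)
4234.3 T = 230265 − 8923.9 = 221341
T ≈ 52.27 °C. Since T > 0 °C, the all-ice-melts assumption holds.

T_f ≈ 52.3 °C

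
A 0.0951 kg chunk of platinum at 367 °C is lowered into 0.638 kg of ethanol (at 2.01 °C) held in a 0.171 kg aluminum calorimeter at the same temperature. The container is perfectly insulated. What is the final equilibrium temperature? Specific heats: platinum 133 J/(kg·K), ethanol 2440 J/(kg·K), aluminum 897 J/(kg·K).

T_f ≈ 4.7 °C

Net heat exchanged in the isolated system is zero:
0.0951×133×(T − 367) + 0.638×2440×(T − 2.01) + 0.171×897×(T − 2.01) = 0
(12.65 + 1556.7 + 153.39) T = 12.65×367 + 1556.7×2.01 + 153.39×2.01
T ≈ 4.69 °C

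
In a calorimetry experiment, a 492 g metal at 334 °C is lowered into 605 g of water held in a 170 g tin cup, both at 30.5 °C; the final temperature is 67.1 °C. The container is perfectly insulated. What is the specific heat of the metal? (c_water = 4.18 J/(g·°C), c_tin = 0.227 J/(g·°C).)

c ≈ 0.716 J/(g·°C)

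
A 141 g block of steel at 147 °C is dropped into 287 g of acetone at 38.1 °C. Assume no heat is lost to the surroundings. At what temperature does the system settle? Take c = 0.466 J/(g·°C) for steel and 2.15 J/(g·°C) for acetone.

T_f ≈ 48.6 °C

|Q_steel| = |Q_acetone|:
141×0.466×(147 − T) = 287×2.15×(T − 38.1)
65.71(147 − T) = 617.05(T − 38.1)
682.76 T = 33168  ⇒  T ≈ 48.58 °C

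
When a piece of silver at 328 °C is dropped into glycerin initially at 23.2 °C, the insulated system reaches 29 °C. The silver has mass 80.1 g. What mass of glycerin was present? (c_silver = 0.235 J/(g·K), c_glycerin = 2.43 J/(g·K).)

m ≈ 399 g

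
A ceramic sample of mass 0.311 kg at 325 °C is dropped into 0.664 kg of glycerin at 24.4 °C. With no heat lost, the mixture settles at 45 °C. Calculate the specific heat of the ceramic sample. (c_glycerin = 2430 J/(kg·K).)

c ≈ 382 J/(kg·K)

m_s c (T_s − T_f) = m_glycerin c_glycerin (T_f − T_0):
0.311·c·(325 − 45) = 0.664·2430·(45 − 24.4)
87.08 c = 33239  ⇒  c ≈ 381.7 J/(kg·K)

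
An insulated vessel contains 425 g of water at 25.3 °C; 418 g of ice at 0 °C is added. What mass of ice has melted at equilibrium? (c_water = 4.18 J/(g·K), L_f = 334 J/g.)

m_melted ≈ 135 g

Water can give up m c ΔT = 425·4.18·25.3 = 44945 J before reaching 0 °C.
Melting all 418 g of ice would need 418·334 = 139612 J.
Since 44945 < 139612 J, not all the ice melts; equilibrium is at 0 °C.
Mass melted = 44945/334 ≈ 134.6 g.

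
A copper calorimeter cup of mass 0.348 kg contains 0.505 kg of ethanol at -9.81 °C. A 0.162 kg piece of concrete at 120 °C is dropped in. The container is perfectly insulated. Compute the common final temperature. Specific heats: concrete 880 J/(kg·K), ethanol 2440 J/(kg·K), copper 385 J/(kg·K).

T_f = Σ m_i c_i T_i / Σ m_i c_i:
T_f = (142.56*120 + 1232.2*(-9.81) + 133.98*(-9.81)) / (142.56 + 1232.2 + 133.98)
    = 3705 / 1508.7 ≈ 2.46 °C

T_f ≈ 2.5 °C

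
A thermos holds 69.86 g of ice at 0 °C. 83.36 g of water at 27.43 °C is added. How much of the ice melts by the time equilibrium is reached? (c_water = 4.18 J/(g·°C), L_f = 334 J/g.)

Water can give up m c ΔT = 83.36·4.18·27.43 = 9557.8 J before reaching 0 °C.
To melt every bit of ice: 69.86·334 = 23333 J.
9557.8 J < 23333 J, so only part of the ice melts and the system sits at 0 °C.
m_melted·334 = 9557.8  ⇒  m_melted ≈ 28.62 g.

m_melted ≈ 28.6 g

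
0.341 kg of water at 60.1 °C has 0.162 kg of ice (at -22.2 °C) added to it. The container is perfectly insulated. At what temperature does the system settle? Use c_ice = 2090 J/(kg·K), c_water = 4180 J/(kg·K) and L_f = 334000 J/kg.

T_f ≈ 11.4 °C

Energy balance with sensible and latent terms:
ice -22.2→0 °C: 0.162×2090×22.2 = 7516.5
  latent heat to melt: 0.162×334000 = 54108
  meltwater 0→T: 0.162×4180×T = 677.16 T
  water: 1425.4(T − 60.1)
2102.5 T = 85665 − 61624 = 24041
T ≈ 11.43 °C — above 0 °C, consistent with complete melting.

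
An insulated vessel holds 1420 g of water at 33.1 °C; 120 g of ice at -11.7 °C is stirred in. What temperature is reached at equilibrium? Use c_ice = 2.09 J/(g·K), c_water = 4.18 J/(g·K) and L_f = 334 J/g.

T_f ≈ 23.8 °C

Taking heat into each body as positive, Σ m c ΔT = 0:
warm ice to 0 °C: 120·2.09·(0 − (-11.7)) = 2934.4; melt ice: 120·334 = 40080; warm the meltwater: 501.6 T; water cools: 1420·4.18·(T − 33.1) = 5935.6(T − 33.1)
6437.2 T = 196468 − 43014 = 153454
T ≈ 23.84 °C — above 0 °C, consistent with complete melting.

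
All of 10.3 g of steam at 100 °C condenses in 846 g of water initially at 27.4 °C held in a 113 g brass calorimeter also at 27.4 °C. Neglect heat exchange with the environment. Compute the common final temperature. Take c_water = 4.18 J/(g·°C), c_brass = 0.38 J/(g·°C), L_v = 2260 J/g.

T_f ≈ 34.7 °C

Taking heat into each body as positive, Σ m c ΔT = 0:
latent heat released on condensation: 10.3·2260 = 23278; condensate cools 100→T: 10.3·4.18·(T − 100) = 43.05(T − 100); water warms: 846·4.18·(T − 27.4) = 3536.3(T − 27.4); brass cup: 113·0.38·(T − 27.4) = 42.94(T − 27.4)
3622.3 T = 23278 + 4305.4 + 98071 = 125654
T ≈ 34.69 °C — below 100 °C, confirming all the steam condensed.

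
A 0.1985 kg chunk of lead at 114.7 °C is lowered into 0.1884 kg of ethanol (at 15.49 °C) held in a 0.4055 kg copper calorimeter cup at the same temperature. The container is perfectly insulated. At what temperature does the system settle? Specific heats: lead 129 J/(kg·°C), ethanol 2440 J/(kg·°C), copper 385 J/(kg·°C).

T_f ≈ 19.5 °C

Net heat exchanged in the isolated system is zero:
0.1985*129*(T − 114.7) + 0.1884*2440*(T − 15.49) + 0.4055*385*(T − 15.49) = 0
641.42 T = 12476
T ≈ 19.45 °C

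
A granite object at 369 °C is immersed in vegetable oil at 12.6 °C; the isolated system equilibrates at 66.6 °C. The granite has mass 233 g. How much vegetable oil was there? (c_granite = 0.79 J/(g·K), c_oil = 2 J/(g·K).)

m ≈ 515 g

Taking heat into each body as positive, Σ m c ΔT = 0:
233×0.79×(66.6 − 369) + m×2×(66.6 − 12.6) = 0
108 m = 55663
m = 55663/108 ≈ 515.4 g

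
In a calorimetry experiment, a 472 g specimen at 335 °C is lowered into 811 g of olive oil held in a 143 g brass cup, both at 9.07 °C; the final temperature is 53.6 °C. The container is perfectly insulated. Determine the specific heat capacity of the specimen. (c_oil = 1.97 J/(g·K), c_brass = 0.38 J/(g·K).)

Heat gained plus heat lost sum to zero:
472×c×(53.6 − 335) + 811×1.97×(53.6 − 9.07) + 143×0.38×(53.6 − 9.07) = 0
-132821 c = -73564
c = -73564/-132821 ≈ 0.5539 J/(g·K)

c ≈ 0.554 J/(g·K)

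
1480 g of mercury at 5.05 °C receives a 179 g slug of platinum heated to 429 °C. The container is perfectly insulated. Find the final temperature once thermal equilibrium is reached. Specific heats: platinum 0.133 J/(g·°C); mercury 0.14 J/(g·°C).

Heat lost by the platinum equals heat gained by the mercury:
179·0.133·(429 − T) = 1480·0.14·(T − 5.05)
23.81(429 − T) = 207.2(T − 5.05)
231.01 T = 11260  ⇒  T ≈ 48.74 °C

T_f ≈ 48.7 °C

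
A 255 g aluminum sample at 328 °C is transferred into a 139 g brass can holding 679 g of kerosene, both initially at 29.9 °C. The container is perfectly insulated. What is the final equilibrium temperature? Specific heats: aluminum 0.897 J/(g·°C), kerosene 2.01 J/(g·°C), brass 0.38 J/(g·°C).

T_f ≈ 71.3 °C

Heat gained plus heat lost sum to zero:
255*0.897*(T − 328) + 679*2.01*(T − 29.9) + 139*0.38*(T − 29.9) = 0
1646.3 T = 117412
T = 117412 / 1646.3 = 71.3 °C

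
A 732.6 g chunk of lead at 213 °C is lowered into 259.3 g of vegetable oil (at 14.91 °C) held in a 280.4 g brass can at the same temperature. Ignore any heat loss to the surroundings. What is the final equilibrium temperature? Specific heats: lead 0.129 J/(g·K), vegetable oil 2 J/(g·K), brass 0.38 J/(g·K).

T_f ≈ 40.9 °C

T_f = Σ m_i c_i T_i / Σ m_i c_i:
T_f = (94.51·213 + 518.6·14.91 + 106.55·14.91) / (94.51 + 518.6 + 106.55)
    = 29451 / 719.66 ≈ 40.92 °C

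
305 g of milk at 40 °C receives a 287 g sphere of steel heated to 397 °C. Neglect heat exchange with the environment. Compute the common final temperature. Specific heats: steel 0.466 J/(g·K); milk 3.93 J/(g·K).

T_f ≈ 75.8 °C

With ΣQ=0 the equilibrium temperature is the m·c-weighted mean:
T_f = (133.74*397 + 1198.7*40) / (133.74 + 1198.7)
    = 101042 / 1332.4 ≈ 75.83 °C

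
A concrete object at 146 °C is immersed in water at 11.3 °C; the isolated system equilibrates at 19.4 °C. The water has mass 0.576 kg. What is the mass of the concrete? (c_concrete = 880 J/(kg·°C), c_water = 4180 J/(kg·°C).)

|Q_concrete| = |Q_water|:
m·880·(146 − 19.4) = 0.576·4180·(19.4 − 11.3)
111408 m = 19502  ⇒  m ≈ 0.1751 kg

m ≈ 0.175 kg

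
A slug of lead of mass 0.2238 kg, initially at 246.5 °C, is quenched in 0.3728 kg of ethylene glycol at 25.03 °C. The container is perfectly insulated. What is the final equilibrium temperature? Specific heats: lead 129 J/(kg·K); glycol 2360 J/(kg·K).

T_f ≈ 32.1 °C

Conservation of energy gives ΣQ = 0:
0.2238·129·(T − 246.5) + 0.3728·2360·(T − 25.03) = 0
28.87(T − 246.5) + 879.81(T − 25.03) = 0
(28.87 + 879.81) T = 28.87·246.5 + 879.81·25.03
T = 29138 / 908.68 = 32.1 °C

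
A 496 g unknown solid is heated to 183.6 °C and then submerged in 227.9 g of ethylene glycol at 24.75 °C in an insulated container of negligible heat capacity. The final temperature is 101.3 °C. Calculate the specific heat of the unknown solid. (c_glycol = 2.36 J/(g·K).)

Setting the total heat transfer to zero:
496·c·(101.3 − 183.6) + 227.9·2.36·(101.3 − 24.75) = 0
-40821 c = -41172
c = -41172/-40821 ≈ 1.009 J/(g·K)

c ≈ 1.01 J/(g·K)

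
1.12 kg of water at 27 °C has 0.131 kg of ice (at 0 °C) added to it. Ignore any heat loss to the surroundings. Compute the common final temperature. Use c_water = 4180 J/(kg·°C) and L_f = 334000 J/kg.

Heat gained plus heat lost sum to zero:
fusion: m_ice L_f = 0.131×334000 = 43754; warm the meltwater: 547.58 T; water cools: 1.12×4180×(T − 27) = 4681.6(T − 27)
5229.2 T = 126403 − 43754 = 82649
T ≈ 15.81 °C (positive, so assuming full melt was valid).

T_f ≈ 15.8 °C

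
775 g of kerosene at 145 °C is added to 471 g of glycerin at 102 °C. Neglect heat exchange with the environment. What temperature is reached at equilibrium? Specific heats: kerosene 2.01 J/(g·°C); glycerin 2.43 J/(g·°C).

T_f ≈ 126.8 °C

Heat gained plus heat lost sum to zero:
775*2.01*(T − 145) + 471*2.43*(T − 102) = 0
(1557.7 + 1144.5) T = 1557.7*145 + 1144.5*102
T ≈ 126.79 °C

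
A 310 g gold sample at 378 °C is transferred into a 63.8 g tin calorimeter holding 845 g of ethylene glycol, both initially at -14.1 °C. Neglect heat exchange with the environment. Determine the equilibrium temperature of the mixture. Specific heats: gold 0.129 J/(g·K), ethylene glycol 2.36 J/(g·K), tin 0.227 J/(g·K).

T_f is the heat-capacity-weighted average of the initial temperatures:
T_f = (39.99·378 + 1994.2·(-14.1) + 14.48·(-14.1)) / (39.99 + 1994.2 + 14.48)
    = -13206 / 2048.7 ≈ -6.45 °C

T_f ≈ -6.4 °C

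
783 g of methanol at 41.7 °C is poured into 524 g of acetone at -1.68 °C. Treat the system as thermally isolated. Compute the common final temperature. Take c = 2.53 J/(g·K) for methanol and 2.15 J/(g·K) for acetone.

Setting the total heat transfer to zero:
783*2.53*(T − 41.7) + 524*2.15*(T − (-1.68)) = 0
3107.6 T = 80715
T ≈ 25.97 °C

T_f ≈ 26.0 °C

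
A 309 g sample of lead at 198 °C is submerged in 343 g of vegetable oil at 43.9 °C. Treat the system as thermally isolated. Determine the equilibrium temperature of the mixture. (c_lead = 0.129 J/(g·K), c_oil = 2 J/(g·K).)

Heat lost by the lead equals heat gained by the oil:
309×0.129×(198 − T) = 343×2×(T − 43.9)
39.86(198 − T) = 686(T − 43.9)
725.86 T = 38008  ⇒  T ≈ 52.36 °C

T_f ≈ 52.4 °C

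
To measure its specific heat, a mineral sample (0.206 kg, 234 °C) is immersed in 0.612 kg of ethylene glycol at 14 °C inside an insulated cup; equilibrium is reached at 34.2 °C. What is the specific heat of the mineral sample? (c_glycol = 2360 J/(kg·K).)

Taking heat into each body as positive, Σ m c ΔT = 0:
0.206×c×(34.2 − 234) + 0.612×2360×(34.2 − 14) = 0
-41.16 c = -29175
c = -29175/-41.16 ≈ 708.8 J/(kg·K)

c ≈ 709 J/(kg·K)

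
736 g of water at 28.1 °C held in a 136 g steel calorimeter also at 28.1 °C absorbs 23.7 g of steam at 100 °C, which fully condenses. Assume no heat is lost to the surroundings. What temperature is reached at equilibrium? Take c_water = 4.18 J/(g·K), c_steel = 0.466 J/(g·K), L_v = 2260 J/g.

T_f ≈ 46.8 °C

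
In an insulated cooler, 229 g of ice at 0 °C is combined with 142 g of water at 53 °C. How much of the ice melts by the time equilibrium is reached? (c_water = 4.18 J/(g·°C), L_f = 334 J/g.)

Water can give up m c ΔT = 142×4.18×53 = 31459 J before reaching 0 °C.
Melting all 229 g of ice would need 229×334 = 76486 J.
That's not enough to melt it all — equilibrium is at 0 °C with ice remaining.
Mass melted = 31459/334 ≈ 94.19 g.

m_melted ≈ 94.2 g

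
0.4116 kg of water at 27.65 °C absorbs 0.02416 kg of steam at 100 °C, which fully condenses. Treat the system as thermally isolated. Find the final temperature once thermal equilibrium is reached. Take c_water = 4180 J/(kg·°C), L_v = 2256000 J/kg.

Energy conservation, ΣQ = 0:
steam→water at 100 °C releases m L_v = 0.02416×2256000 = 54505; condensed water 100 °C→T: 100.99(T − 100); original water: 1720.5(T − 27.65)
1821.5 T = 54505 + 10099 + 47571 = 112175
T ≈ 61.58 °C (< 100 °C, so full condensation is consistent).

T_f ≈ 61.6 °C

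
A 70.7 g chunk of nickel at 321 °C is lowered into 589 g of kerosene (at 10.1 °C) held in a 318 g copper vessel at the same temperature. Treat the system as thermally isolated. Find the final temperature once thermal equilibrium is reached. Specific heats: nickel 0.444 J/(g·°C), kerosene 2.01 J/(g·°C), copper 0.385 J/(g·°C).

T_f ≈ 17.4 °C

Energy conservation, ΣQ = 0:
70.7×0.444×(T − 321) + 589×2.01×(T − 10.1) + 318×0.385×(T − 10.1) = 0
31.39(T − 321) + 1183.9(T − 10.1) + 122.43(T − 10.1) = 0
(31.39 + 1183.9 + 122.43) T = 31.39×321 + 1183.9×10.1 + 122.43×10.1
T = 23270/1337.7 ≈ 17.40 °C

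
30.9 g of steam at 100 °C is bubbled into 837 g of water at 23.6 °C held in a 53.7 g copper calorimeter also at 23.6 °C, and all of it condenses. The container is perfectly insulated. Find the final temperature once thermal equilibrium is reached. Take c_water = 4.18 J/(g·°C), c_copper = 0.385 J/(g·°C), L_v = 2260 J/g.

T_f ≈ 45.4 °C

Heat gained plus heat lost sum to zero:
condense steam: −30.9·2260 = −69834
  condensate cools 100→T: 30.9·4.18·(T − 100) = 129.16(T − 100)
  original water: 3498.7(T − 23.6)
  cup: 20.67(T − 23.6)
3648.5 T = 69834 + 12916 + 83056 = 165806
T ≈ 45.45 °C — below 100 °C, confirming all the steam condensed.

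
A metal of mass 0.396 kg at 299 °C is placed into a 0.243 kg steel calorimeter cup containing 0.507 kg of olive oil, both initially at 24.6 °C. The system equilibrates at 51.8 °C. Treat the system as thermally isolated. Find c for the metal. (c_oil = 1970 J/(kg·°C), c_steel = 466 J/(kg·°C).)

c ≈ 309 J/(kg·°C)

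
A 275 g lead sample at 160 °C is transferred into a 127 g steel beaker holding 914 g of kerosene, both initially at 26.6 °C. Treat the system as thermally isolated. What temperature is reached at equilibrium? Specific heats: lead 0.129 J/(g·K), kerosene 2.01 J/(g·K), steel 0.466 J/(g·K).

Conservation of energy gives ΣQ = 0:
275×0.129×(T − 160) + 914×2.01×(T − 26.6) + 127×0.466×(T − 26.6) = 0
1931.8 T = 56118
T ≈ 29.05 °C

T_f ≈ 29.0 °C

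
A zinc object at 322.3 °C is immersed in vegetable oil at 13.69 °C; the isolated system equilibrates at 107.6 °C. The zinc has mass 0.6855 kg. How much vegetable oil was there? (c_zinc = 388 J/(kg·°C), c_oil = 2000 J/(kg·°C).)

m ≈ 0.304 kg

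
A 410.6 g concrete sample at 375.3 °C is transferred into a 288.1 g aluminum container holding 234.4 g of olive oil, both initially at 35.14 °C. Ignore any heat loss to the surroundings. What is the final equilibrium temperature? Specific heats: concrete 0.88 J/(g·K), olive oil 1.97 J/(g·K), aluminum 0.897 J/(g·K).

T_f ≈ 148.8 °C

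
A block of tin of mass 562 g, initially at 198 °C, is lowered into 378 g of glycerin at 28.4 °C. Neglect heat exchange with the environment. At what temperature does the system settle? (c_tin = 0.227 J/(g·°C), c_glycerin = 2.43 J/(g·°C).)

Let T be the final temperature. ΣQ_i = 0:
562*0.227*(T − 198) + 378*2.43*(T − 28.4) = 0
(127.57 + 918.54) T = 127.57*198 + 918.54*28.4
T = 51346 / 1046.1 = 49.1 °C

T_f ≈ 49.1 °C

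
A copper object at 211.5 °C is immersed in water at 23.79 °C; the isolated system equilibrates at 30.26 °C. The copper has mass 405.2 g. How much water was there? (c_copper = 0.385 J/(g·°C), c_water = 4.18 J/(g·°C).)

Conservation of energy gives ΣQ = 0:
405.2×0.385×(30.26 − 211.5) + m×4.18×(30.26 − 23.79) = 0
27.04 m = 28274
m = 28274/27.04 ≈ 1045 g

m ≈ 1050 g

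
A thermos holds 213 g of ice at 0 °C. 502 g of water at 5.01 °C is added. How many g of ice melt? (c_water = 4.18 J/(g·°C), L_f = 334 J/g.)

Heat available from the water dropping to 0 °C: 502·4.18·5.01 = 10513 J.
To melt every bit of ice: 213·334 = 71142 J.
10513 J < 71142 J, so only part of the ice melts and the system sits at 0 °C.
m_melt = 10513 / L_f = 31.48 g.

m_melted ≈ 31.5 g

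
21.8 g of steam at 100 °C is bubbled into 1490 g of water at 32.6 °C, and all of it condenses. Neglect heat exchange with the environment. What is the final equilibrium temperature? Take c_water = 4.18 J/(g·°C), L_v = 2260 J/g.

T_f ≈ 41.4 °C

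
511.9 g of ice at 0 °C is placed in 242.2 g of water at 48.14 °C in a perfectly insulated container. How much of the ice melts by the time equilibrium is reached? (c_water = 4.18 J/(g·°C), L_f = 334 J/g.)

m_melted ≈ 146 g

Water can give up m c ΔT = 242.2×4.18×48.14 = 48737 J before reaching 0 °C.
Fully melting the ice requires m_ice L_f = 511.9×334 = 170975 J.
Since 48737 < 170975 J, not all the ice melts; equilibrium is at 0 °C.
m_melted×334 = 48737  ⇒  m_melted ≈ 145.9 g.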